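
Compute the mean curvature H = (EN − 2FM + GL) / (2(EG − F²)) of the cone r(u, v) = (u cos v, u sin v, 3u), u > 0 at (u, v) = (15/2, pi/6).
H = sqrt(10)/50

With E = 10, F = 0, G = u^2, L = 0, M = 0, N = 3*sqrt(10)*u^2/(10*Abs(u)), assemble
  H = (EN − 2FM + GL) / (2(EG − F²)) = 3*sqrt(10)/(20*Abs(u)).
At (u, v) = (15/2, pi/6): H = sqrt(10)/50.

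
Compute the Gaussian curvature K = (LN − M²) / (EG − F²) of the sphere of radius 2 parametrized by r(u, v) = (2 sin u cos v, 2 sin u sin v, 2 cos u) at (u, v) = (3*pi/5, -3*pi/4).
K = 1/4

Coefficients of the first fundamental form: E = 4, F = 0, G = 4*sin(u)^2.
Coefficients of the second fundamental form: L = -2*sin(u)/Abs(sin(u)), M = 0, N = -2*sin(u)^3/Abs(sin(u)).
Assemble K = (LN − M²)/(EG − F²) = 1/4. At (u, v) = (3*pi/5, -3*pi/4): K = 1/4.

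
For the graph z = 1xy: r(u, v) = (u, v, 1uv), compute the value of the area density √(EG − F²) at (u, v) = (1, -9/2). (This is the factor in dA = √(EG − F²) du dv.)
√(EG − F²)|_{(1, -9/2)} = sqrt(89)/2

E = v^2 + 1, F = u*v, G = u^2 + 1, so EG − F² = u^2 + v^2 + 1. Taking the positive square root: √(EG − F²) = sqrt(u^2 + v^2 + 1). At (u, v) = (1, -9/2): sqrt(89)/2.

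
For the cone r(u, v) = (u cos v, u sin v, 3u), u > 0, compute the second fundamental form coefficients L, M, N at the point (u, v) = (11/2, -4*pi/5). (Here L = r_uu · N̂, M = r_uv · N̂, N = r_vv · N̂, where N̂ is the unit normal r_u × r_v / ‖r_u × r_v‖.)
L = 0;  M = 0;  N = 33*sqrt(10)/20

Compute the unit normal N̂(u, v) = (-3*sqrt(10)*u*cos(v)/(10*Abs(u)), -3*sqrt(10)*u*sin(v)/(10*Abs(u)), sqrt(10)*u/(10*Abs(u))), and the second partials r_uu, r_uv, r_vv. Take dot products:
  L(u, v) = r_uu · N̂ = 0,
  M(u, v) = r_uv · N̂ = 0,
  N(u, v) = r_vv · N̂ = 3*sqrt(10)*u^2/(10*Abs(u)).
Evaluating at (u, v) = (11/2, -4*pi/5):
  L = 0, M = 0, N = 33*sqrt(10)/20.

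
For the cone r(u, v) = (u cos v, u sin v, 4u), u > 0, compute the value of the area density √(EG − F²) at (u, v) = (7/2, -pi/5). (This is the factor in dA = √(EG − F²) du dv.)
√(EG − F²)|_{(7/2, -pi/5)} = 7*sqrt(17)/2

E = 17, F = 0, G = u^2, so EG − F² = 17*u^2. Taking the positive square root: √(EG − F²) = sqrt(17)*Abs(u). At (u, v) = (7/2, -pi/5): 7*sqrt(17)/2.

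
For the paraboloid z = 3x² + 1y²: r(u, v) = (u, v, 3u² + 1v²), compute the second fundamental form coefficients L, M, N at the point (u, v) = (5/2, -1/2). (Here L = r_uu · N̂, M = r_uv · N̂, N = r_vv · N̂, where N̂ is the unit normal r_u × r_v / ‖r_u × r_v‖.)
L = 6*sqrt(227)/227;  M = 0;  N = 2*sqrt(227)/227

Compute the unit normal N̂(u, v) = (-6*u/sqrt(36*u^2 + 4*v^2 + 1), -2*v/sqrt(36*u^2 + 4*v^2 + 1), 1/sqrt(36*u^2 + 4*v^2 + 1)), and the second partials r_uu, r_uv, r_vv. Take dot products:
  L(u, v) = r_uu · N̂ = 6/sqrt(36*u^2 + 4*v^2 + 1),
  M(u, v) = r_uv · N̂ = 0,
  N(u, v) = r_vv · N̂ = 2/sqrt(36*u^2 + 4*v^2 + 1).
Evaluating at (u, v) = (5/2, -1/2):
  L = 6*sqrt(227)/227, M = 0, N = 2*sqrt(227)/227.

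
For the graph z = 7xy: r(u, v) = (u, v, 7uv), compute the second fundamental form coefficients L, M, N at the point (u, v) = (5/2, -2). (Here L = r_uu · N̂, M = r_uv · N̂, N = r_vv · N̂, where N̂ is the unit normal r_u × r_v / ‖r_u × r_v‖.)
L = 0;  M = 14*sqrt(2013)/2013;  N = 0

Compute the unit normal N̂(u, v) = (-7*v/sqrt(49*u^2 + 49*v^2 + 1), -7*u/sqrt(49*u^2 + 49*v^2 + 1), 1/sqrt(49*u^2 + 49*v^2 + 1)), and the second partials r_uu, r_uv, r_vv. Take dot products:
  L(u, v) = r_uu · N̂ = 0,
  M(u, v) = r_uv · N̂ = 7/sqrt(49*u^2 + 49*v^2 + 1),
  N(u, v) = r_vv · N̂ = 0.
Evaluating at (u, v) = (5/2, -2):
  L = 0, M = 14*sqrt(2013)/2013, N = 0.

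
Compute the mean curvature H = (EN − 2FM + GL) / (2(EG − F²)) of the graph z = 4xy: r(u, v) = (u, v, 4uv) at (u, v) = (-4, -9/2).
H = -1152*sqrt(581)/337561

With E = 16*v^2 + 1, F = 16*u*v, G = 16*u^2 + 1, L = 0, M = 4/sqrt(16*u^2 + 16*v^2 + 1), N = 0, assemble
  H = (EN − 2FM + GL) / (2(EG − F²)) = -64*u*v/(16*u^2 + 16*v^2 + 1)^(3/2).
At (u, v) = (-4, -9/2): H = -1152*sqrt(581)/337561.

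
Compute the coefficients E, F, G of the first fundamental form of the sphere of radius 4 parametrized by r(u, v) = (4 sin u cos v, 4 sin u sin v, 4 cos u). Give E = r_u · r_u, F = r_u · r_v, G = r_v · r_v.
E = 16;  F = 0;  G = 16*sin(u)^2

Compute partials: r_u = (4*cos(u)*cos(v), 4*sin(v)*cos(u), -4*sin(u)), r_v = (-4*sin(u)*sin(v), 4*sin(u)*cos(v), 0). Then
  E = r_u · r_u = 16,
  F = r_u · r_v = 0,
  G = r_v · r_v = 16*sin(u)^2.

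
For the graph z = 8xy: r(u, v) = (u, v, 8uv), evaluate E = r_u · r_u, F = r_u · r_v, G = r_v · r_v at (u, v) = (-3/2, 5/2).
E = 401;  F = -240;  G = 145

Partials: r_u = (1, 0, 8*v), r_v = (0, 1, 8*u). As functions of (u, v):
  E = r_u · r_u = 64*v^2 + 1,
  F = r_u · r_v = 64*u*v,
  G = r_v · r_v = 64*u^2 + 1.
Evaluating at (u, v) = (-3/2, 5/2): E = 401, F = -240, G = 145.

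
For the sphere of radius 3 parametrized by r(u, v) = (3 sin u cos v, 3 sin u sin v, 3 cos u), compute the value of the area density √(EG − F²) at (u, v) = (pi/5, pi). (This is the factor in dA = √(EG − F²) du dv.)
√(EG − F²)|_{(pi/5, pi)} = 9*sqrt(10 - 2*sqrt(5))/4

E = 9, F = 0, G = 9*sin(u)^2, so EG − F² = 81*sin(u)^2. Taking the positive square root: √(EG − F²) = 9*Abs(sin(u)). At (u, v) = (pi/5, pi): 9*sqrt(10 - 2*sqrt(5))/4.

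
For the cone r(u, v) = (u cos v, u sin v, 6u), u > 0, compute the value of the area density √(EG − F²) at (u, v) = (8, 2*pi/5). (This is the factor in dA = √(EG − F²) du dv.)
√(EG − F²)|_{(8, 2*pi/5)} = 8*sqrt(37)

E = 37, F = 0, G = u^2, so EG − F² = 37*u^2. Taking the positive square root: √(EG − F²) = sqrt(37)*Abs(u). At (u, v) = (8, 2*pi/5): 8*sqrt(37).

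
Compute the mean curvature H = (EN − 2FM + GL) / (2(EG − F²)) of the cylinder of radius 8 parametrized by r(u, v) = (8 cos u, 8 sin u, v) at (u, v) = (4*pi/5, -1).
H = -1/16

With E = 64, F = 0, G = 1, L = -8, M = 0, N = 0, assemble
  H = (EN − 2FM + GL) / (2(EG − F²)) = -1/16.
At (u, v) = (4*pi/5, -1): H = -1/16.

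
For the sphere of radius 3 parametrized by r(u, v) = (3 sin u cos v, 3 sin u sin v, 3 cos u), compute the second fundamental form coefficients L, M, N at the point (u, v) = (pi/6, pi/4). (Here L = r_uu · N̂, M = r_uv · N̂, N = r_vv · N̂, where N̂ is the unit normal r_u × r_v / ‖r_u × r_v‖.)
L = -3;  M = 0;  N = -3/4

Compute the unit normal N̂(u, v) = (sin(u)^2*cos(v)/Abs(sin(u)), sin(u)^2*sin(v)/Abs(sin(u)), sin(2*u)/(2*Abs(sin(u)))), and the second partials r_uu, r_uv, r_vv. Take dot products:
  L(u, v) = r_uu · N̂ = -3*sin(u)/Abs(sin(u)),
  M(u, v) = r_uv · N̂ = 0,
  N(u, v) = r_vv · N̂ = -3*sin(u)^3/Abs(sin(u)).
Evaluating at (u, v) = (pi/6, pi/4):
  L = -3, M = 0, N = -3/4.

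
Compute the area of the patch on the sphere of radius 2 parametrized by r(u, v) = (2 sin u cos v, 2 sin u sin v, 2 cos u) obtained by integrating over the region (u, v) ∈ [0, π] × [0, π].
Area = 8*pi

Area = ∫∫ √(EG − F²) du dv with √(EG − F²) = 4*Abs(sin(u)). Integrating over [0, π] × [0, π] gives 8*pi.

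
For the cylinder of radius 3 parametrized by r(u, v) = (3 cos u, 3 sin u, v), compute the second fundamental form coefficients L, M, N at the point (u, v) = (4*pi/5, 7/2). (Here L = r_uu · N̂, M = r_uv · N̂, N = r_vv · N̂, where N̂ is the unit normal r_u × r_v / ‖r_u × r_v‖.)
L = -3;  M = 0;  N = 0

Compute the unit normal N̂(u, v) = (cos(u), sin(u), 0), and the second partials r_uu, r_uv, r_vv. Take dot products:
  L(u, v) = r_uu · N̂ = -3,
  M(u, v) = r_uv · N̂ = 0,
  N(u, v) = r_vv · N̂ = 0.
Evaluating at (u, v) = (4*pi/5, 7/2):
  L = -3, M = 0, N = 0.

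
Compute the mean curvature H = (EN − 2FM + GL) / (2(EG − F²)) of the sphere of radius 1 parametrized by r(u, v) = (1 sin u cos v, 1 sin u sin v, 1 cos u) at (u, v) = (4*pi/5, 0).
H = -1

With E = 1, F = 0, G = sin(u)^2, L = -sin(u)/Abs(sin(u)), M = 0, N = -sin(u)^3/Abs(sin(u)), assemble
  H = (EN − 2FM + GL) / (2(EG − F²)) = -sin(u)/Abs(sin(u)).
At (u, v) = (4*pi/5, 0): H = -1.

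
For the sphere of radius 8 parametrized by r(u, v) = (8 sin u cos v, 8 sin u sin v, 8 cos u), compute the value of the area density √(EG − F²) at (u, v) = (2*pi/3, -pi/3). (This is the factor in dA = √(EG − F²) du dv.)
√(EG − F²)|_{(2*pi/3, -pi/3)} = 32*sqrt(3)

E = 64, F = 0, G = 64*sin(u)^2, so EG − F² = 4096*sin(u)^2. Taking the positive square root: √(EG − F²) = 64*Abs(sin(u)). At (u, v) = (2*pi/3, -pi/3): 32*sqrt(3).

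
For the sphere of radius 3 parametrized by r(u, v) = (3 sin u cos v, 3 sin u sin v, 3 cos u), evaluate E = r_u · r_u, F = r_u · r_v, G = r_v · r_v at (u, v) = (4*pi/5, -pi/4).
E = 9;  F = 0;  G = 45/8 - 9*sqrt(5)/8

Partials: r_u = (3*cos(u)*cos(v), 3*sin(v)*cos(u), -3*sin(u)), r_v = (-3*sin(u)*sin(v), 3*sin(u)*cos(v), 0). As functions of (u, v):
  E = r_u · r_u = 9,
  F = r_u · r_v = 0,
  G = r_v · r_v = 9*sin(u)^2.
Evaluating at (u, v) = (4*pi/5, -pi/4): E = 9, F = 0, G = 45/8 - 9*sqrt(5)/8.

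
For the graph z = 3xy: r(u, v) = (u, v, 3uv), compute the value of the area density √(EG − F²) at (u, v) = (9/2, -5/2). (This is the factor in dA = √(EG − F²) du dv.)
√(EG − F²)|_{(9/2, -5/2)} = sqrt(958)/2

E = 9*v^2 + 1, F = 9*u*v, G = 9*u^2 + 1, so EG − F² = 9*u^2 + 9*v^2 + 1. Taking the positive square root: √(EG − F²) = sqrt(9*u^2 + 9*v^2 + 1). At (u, v) = (9/2, -5/2): sqrt(958)/2.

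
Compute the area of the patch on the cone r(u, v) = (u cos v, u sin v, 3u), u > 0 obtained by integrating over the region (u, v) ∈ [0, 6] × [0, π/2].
Area = 9*sqrt(10)*pi

Area = ∫∫ √(EG − F²) du dv with √(EG − F²) = sqrt(10)*Abs(u). Integrating over [0, 6] × [0, π/2] gives 9*sqrt(10)*pi.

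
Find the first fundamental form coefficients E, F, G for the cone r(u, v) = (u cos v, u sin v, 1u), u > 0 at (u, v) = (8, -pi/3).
E = 2;  F = 0;  G = 64

Partials: r_u = (cos(v), sin(v), 1), r_v = (-u*sin(v), u*cos(v), 0). As functions of (u, v):
  E = r_u · r_u = 2,
  F = r_u · r_v = 0,
  G = r_v · r_v = u^2.
Evaluating at (u, v) = (8, -pi/3): E = 2, F = 0, G = 64.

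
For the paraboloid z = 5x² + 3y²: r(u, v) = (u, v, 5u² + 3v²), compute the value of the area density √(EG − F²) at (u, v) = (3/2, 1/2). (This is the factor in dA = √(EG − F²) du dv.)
√(EG − F²)|_{(3/2, 1/2)} = sqrt(235)

E = 100*u^2 + 1, F = 60*u*v, G = 36*v^2 + 1, so EG − F² = 100*u^2 + 36*v^2 + 1. Taking the positive square root: √(EG − F²) = sqrt(100*u^2 + 36*v^2 + 1). At (u, v) = (3/2, 1/2): sqrt(235).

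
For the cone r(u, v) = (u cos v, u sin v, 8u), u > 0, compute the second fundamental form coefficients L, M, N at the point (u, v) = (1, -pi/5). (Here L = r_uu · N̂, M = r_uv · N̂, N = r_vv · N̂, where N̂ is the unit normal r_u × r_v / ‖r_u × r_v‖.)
L = 0;  M = 0;  N = 8*sqrt(65)/65

Compute the unit normal N̂(u, v) = (-8*sqrt(65)*u*cos(v)/(65*Abs(u)), -8*sqrt(65)*u*sin(v)/(65*Abs(u)), sqrt(65)*u/(65*Abs(u))), and the second partials r_uu, r_uv, r_vv. Take dot products:
  L(u, v) = r_uu · N̂ = 0,
  M(u, v) = r_uv · N̂ = 0,
  N(u, v) = r_vv · N̂ = 8*sqrt(65)*u^2/(65*Abs(u)).
Evaluating at (u, v) = (1, -pi/5):
  L = 0, M = 0, N = 8*sqrt(65)/65.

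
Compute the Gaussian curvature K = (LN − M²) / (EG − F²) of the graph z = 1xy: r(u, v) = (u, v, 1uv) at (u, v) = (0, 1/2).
K = -16/25

Coefficients of the first fundamental form: E = v^2 + 1, F = u*v, G = u^2 + 1.
Coefficients of the second fundamental form: L = 0, M = 1/sqrt(u^2 + v^2 + 1), N = 0.
Assemble K = (LN − M²)/(EG − F²) = 1/((u^2*v^2 - (u^2 + 1)*(v^2 + 1))*(u^2 + v^2 + 1)). At (u, v) = (0, 1/2): K = -16/25.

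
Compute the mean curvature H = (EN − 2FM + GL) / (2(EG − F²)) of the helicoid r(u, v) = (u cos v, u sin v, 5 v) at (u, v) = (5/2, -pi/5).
H = 0

With E = 1, F = 0, G = u^2 + 25, L = 0, M = -5/sqrt(u^2 + 25), N = 0, assemble
  H = (EN − 2FM + GL) / (2(EG − F²)) = 0.
At (u, v) = (5/2, -pi/5): H = 0.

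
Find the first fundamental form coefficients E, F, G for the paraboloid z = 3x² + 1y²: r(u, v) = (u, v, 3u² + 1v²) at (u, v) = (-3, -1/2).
E = 325;  F = 18;  G = 2

Partials: r_u = (1, 0, 6*u), r_v = (0, 1, 2*v). As functions of (u, v):
  E = r_u · r_u = 36*u^2 + 1,
  F = r_u · r_v = 12*u*v,
  G = r_v · r_v = 4*v^2 + 1.
Evaluating at (u, v) = (-3, -1/2): E = 325, F = 18, G = 2.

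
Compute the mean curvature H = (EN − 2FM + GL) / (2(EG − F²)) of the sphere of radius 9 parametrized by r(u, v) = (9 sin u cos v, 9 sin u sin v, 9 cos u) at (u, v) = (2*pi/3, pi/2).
H = -1/9

With E = 81, F = 0, G = 81*sin(u)^2, L = -9*sin(u)/Abs(sin(u)), M = 0, N = -9*sin(u)^3/Abs(sin(u)), assemble
  H = (EN − 2FM + GL) / (2(EG − F²)) = -sin(u)/(9*Abs(sin(u))).
At (u, v) = (2*pi/3, pi/2): H = -1/9.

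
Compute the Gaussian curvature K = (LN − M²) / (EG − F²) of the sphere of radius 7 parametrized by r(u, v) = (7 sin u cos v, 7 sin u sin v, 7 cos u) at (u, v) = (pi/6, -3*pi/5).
K = 1/49

Coefficients of the first fundamental form: E = 49, F = 0, G = 49*sin(u)^2.
Coefficients of the second fundamental form: L = -7*sin(u)/Abs(sin(u)), M = 0, N = -7*sin(u)^3/Abs(sin(u)).
Assemble K = (LN − M²)/(EG − F²) = 1/49. At (u, v) = (pi/6, -3*pi/5): K = 1/49.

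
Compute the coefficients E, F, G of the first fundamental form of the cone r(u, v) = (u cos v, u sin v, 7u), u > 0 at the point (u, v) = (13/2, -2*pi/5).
E = 50;  F = 0;  G = 169/4

Partials: r_u = (cos(v), sin(v), 7), r_v = (-u*sin(v), u*cos(v), 0). As functions of (u, v):
  E = r_u · r_u = 50,
  F = r_u · r_v = 0,
  G = r_v · r_v = u^2.
Evaluating at (u, v) = (13/2, -2*pi/5): E = 50, F = 0, G = 169/4.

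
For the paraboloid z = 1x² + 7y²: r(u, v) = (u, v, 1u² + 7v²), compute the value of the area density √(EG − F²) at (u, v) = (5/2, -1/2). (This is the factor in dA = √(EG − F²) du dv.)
√(EG − F²)|_{(5/2, -1/2)} = 5*sqrt(3)

E = 4*u^2 + 1, F = 28*u*v, G = 196*v^2 + 1, so EG − F² = 4*u^2 + 196*v^2 + 1. Taking the positive square root: √(EG − F²) = sqrt(4*u^2 + 196*v^2 + 1). At (u, v) = (5/2, -1/2): 5*sqrt(3).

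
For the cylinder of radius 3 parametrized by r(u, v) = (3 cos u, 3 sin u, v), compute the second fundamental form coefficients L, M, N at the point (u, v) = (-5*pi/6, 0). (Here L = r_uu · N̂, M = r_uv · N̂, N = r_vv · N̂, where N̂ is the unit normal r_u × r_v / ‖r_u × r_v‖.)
L = -3;  M = 0;  N = 0

Compute the unit normal N̂(u, v) = (cos(u), sin(u), 0), and the second partials r_uu, r_uv, r_vv. Take dot products:
  L(u, v) = r_uu · N̂ = -3,
  M(u, v) = r_uv · N̂ = 0,
  N(u, v) = r_vv · N̂ = 0.
Evaluating at (u, v) = (-5*pi/6, 0):
  L = -3, M = 0, N = 0.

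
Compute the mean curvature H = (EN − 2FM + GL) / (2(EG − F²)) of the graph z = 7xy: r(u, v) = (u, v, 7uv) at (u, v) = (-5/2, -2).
H = -13720*sqrt(2013)/4052169

With E = 49*v^2 + 1, F = 49*u*v, G = 49*u^2 + 1, L = 0, M = 7/sqrt(49*u^2 + 49*v^2 + 1), N = 0, assemble
  H = (EN − 2FM + GL) / (2(EG − F²)) = -343*u*v/(49*u^2 + 49*v^2 + 1)^(3/2).
At (u, v) = (-5/2, -2): H = -13720*sqrt(2013)/4052169.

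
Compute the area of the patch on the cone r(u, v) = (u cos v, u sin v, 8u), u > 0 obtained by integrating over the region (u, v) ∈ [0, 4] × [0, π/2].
Area = 4*sqrt(65)*pi

Area = ∫∫ √(EG − F²) du dv with √(EG − F²) = sqrt(65)*Abs(u). Integrating over [0, 4] × [0, π/2] gives 4*sqrt(65)*pi.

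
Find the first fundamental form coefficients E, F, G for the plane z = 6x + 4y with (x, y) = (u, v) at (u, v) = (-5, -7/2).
E = 37;  F = 24;  G = 17

Partials: r_u = (1, 0, 6), r_v = (0, 1, 4). As functions of (u, v):
  E = r_u · r_u = 37,
  F = r_u · r_v = 24,
  G = r_v · r_v = 17.
Evaluating at (u, v) = (-5, -7/2): E = 37, F = 24, G = 17.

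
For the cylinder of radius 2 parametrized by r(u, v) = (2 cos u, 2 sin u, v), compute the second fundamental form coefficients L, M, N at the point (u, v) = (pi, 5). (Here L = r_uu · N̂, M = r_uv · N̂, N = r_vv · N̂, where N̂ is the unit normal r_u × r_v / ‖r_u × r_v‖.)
L = -2;  M = 0;  N = 0

Compute the unit normal N̂(u, v) = (cos(u), sin(u), 0), and the second partials r_uu, r_uv, r_vv. Take dot products:
  L(u, v) = r_uu · N̂ = -2,
  M(u, v) = r_uv · N̂ = 0,
  N(u, v) = r_vv · N̂ = 0.
Evaluating at (u, v) = (pi, 5):
  L = -2, M = 0, N = 0.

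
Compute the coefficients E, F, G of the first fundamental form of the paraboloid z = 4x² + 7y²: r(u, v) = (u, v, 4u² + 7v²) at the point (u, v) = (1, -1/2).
E = 65;  F = -56;  G = 50

Partials: r_u = (1, 0, 8*u), r_v = (0, 1, 14*v). As functions of (u, v):
  E = r_u · r_u = 64*u^2 + 1,
  F = r_u · r_v = 112*u*v,
  G = r_v · r_v = 196*v^2 + 1.
Evaluating at (u, v) = (1, -1/2): E = 65, F = -56, G = 50.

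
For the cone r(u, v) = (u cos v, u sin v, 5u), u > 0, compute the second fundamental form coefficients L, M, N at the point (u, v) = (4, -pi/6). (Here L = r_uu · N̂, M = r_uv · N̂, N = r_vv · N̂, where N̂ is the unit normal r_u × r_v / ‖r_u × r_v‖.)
L = 0;  M = 0;  N = 10*sqrt(26)/13

Compute the unit normal N̂(u, v) = (-5*sqrt(26)*u*cos(v)/(26*Abs(u)), -5*sqrt(26)*u*sin(v)/(26*Abs(u)), sqrt(26)*u/(26*Abs(u))), and the second partials r_uu, r_uv, r_vv. Take dot products:
  L(u, v) = r_uu · N̂ = 0,
  M(u, v) = r_uv · N̂ = 0,
  N(u, v) = r_vv · N̂ = 5*sqrt(26)*u^2/(26*Abs(u)).
Evaluating at (u, v) = (4, -pi/6):
  L = 0, M = 0, N = 10*sqrt(26)/13.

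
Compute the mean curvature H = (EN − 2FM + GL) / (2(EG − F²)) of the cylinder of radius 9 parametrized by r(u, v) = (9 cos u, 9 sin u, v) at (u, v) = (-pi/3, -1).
H = -1/18

With E = 81, F = 0, G = 1, L = -9, M = 0, N = 0, assemble
  H = (EN − 2FM + GL) / (2(EG − F²)) = -1/18.
At (u, v) = (-pi/3, -1): H = -1/18.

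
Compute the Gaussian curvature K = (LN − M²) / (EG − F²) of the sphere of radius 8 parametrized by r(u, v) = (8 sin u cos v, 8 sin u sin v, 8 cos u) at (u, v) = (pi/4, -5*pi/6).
K = 1/64

Coefficients of the first fundamental form: E = 64, F = 0, G = 64*sin(u)^2.
Coefficients of the second fundamental form: L = -8*sin(u)/Abs(sin(u)), M = 0, N = -8*sin(u)^3/Abs(sin(u)).
Assemble K = (LN − M²)/(EG − F²) = 1/64. At (u, v) = (pi/4, -5*pi/6): K = 1/64.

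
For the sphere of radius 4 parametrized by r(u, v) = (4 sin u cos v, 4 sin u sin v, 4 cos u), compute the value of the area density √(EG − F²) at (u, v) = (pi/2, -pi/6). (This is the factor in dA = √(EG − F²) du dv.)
√(EG − F²)|_{(pi/2, -pi/6)} = 16

E = 16, F = 0, G = 16*sin(u)^2, so EG − F² = 256*sin(u)^2. Taking the positive square root: √(EG − F²) = 16*Abs(sin(u)). At (u, v) = (pi/2, -pi/6): 16.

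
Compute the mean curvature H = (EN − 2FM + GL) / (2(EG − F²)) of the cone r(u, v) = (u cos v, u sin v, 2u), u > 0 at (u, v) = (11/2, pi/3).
H = 2*sqrt(5)/55

With E = 5, F = 0, G = u^2, L = 0, M = 0, N = 2*sqrt(5)*u^2/(5*Abs(u)), assemble
  H = (EN − 2FM + GL) / (2(EG − F²)) = sqrt(5)/(5*Abs(u)).
At (u, v) = (11/2, pi/3): H = 2*sqrt(5)/55.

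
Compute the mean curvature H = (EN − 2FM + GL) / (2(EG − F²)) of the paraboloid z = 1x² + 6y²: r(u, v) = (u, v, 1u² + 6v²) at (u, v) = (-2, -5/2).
H = 1003*sqrt(917)/840889

With E = 4*u^2 + 1, F = 24*u*v, G = 144*v^2 + 1, L = 2/sqrt(4*u^2 + 144*v^2 + 1), M = 0, N = 12/sqrt(4*u^2 + 144*v^2 + 1), assemble
  H = (EN − 2FM + GL) / (2(EG − F²)) = (24*u^2 + 144*v^2 + 7)/(4*u^2 + 144*v^2 + 1)^(3/2).
At (u, v) = (-2, -5/2): H = 1003*sqrt(917)/840889.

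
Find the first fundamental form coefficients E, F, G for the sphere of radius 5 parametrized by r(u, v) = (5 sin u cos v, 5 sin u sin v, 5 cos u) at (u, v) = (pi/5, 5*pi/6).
E = 25;  F = 0;  G = 125/8 - 25*sqrt(5)/8

Partials: r_u = (5*cos(u)*cos(v), 5*sin(v)*cos(u), -5*sin(u)), r_v = (-5*sin(u)*sin(v), 5*sin(u)*cos(v), 0). As functions of (u, v):
  E = r_u · r_u = 25,
  F = r_u · r_v = 0,
  G = r_v · r_v = 25*sin(u)^2.
Evaluating at (u, v) = (pi/5, 5*pi/6): E = 25, F = 0, G = 125/8 - 25*sqrt(5)/8.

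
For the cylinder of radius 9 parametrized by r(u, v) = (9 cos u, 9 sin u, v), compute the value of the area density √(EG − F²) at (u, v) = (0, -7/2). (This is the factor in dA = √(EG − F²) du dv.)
√(EG − F²)|_{(0, -7/2)} = 9

E = 81, F = 0, G = 1, so EG − F² = 81. Taking the positive square root: √(EG − F²) = 9. At (u, v) = (0, -7/2): 9.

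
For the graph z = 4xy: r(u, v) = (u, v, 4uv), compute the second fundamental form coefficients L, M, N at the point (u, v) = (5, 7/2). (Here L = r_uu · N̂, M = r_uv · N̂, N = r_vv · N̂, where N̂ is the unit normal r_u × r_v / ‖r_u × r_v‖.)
L = 0;  M = 4*sqrt(597)/597;  N = 0

Compute the unit normal N̂(u, v) = (-4*v/sqrt(16*u^2 + 16*v^2 + 1), -4*u/sqrt(16*u^2 + 16*v^2 + 1), 1/sqrt(16*u^2 + 16*v^2 + 1)), and the second partials r_uu, r_uv, r_vv. Take dot products:
  L(u, v) = r_uu · N̂ = 0,
  M(u, v) = r_uv · N̂ = 4/sqrt(16*u^2 + 16*v^2 + 1),
  N(u, v) = r_vv · N̂ = 0.
Evaluating at (u, v) = (5, 7/2):
  L = 0, M = 4*sqrt(597)/597, N = 0.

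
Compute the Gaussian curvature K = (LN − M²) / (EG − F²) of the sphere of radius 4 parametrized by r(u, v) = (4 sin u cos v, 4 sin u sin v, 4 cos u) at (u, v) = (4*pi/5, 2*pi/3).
K = 1/16

Coefficients of the first fundamental form: E = 16, F = 0, G = 16*sin(u)^2.
Coefficients of the second fundamental form: L = -4*sin(u)/Abs(sin(u)), M = 0, N = -4*sin(u)^3/Abs(sin(u)).
Assemble K = (LN − M²)/(EG − F²) = 1/16. At (u, v) = (4*pi/5, 2*pi/3): K = 1/16.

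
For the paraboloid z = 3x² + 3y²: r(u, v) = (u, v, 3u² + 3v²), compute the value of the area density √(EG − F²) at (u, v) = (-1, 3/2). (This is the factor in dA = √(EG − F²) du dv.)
√(EG − F²)|_{(-1, 3/2)} = sqrt(118)

E = 36*u^2 + 1, F = 36*u*v, G = 36*v^2 + 1, so EG − F² = 36*u^2 + 36*v^2 + 1. Taking the positive square root: √(EG − F²) = sqrt(36*u^2 + 36*v^2 + 1). At (u, v) = (-1, 3/2): sqrt(118).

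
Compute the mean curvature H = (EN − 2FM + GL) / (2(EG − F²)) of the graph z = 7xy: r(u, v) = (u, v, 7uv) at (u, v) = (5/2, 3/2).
H = -1029*sqrt(1670)/278890

With E = 49*v^2 + 1, F = 49*u*v, G = 49*u^2 + 1, L = 0, M = 7/sqrt(49*u^2 + 49*v^2 + 1), N = 0, assemble
  H = (EN − 2FM + GL) / (2(EG − F²)) = -343*u*v/(49*u^2 + 49*v^2 + 1)^(3/2).
At (u, v) = (5/2, 3/2): H = -1029*sqrt(1670)/278890.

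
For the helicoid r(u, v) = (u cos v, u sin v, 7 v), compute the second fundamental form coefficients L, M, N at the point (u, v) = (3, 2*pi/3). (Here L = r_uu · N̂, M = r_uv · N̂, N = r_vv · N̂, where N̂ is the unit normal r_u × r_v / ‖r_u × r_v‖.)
L = 0;  M = -7*sqrt(58)/58;  N = 0

Compute the unit normal N̂(u, v) = (7*sin(v)/sqrt(u^2 + 49), -7*cos(v)/sqrt(u^2 + 49), u/sqrt(u^2 + 49)), and the second partials r_uu, r_uv, r_vv. Take dot products:
  L(u, v) = r_uu · N̂ = 0,
  M(u, v) = r_uv · N̂ = -7/sqrt(u^2 + 49),
  N(u, v) = r_vv · N̂ = 0.
Evaluating at (u, v) = (3, 2*pi/3):
  L = 0, M = -7*sqrt(58)/58, N = 0.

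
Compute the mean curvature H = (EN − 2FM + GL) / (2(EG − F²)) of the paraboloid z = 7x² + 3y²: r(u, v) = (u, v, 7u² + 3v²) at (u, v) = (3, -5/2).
H = 6877*sqrt(1990)/3960100

With E = 196*u^2 + 1, F = 84*u*v, G = 36*v^2 + 1, L = 14/sqrt(196*u^2 + 36*v^2 + 1), M = 0, N = 6/sqrt(196*u^2 + 36*v^2 + 1), assemble
  H = (EN − 2FM + GL) / (2(EG − F²)) = 2*(294*u^2 + 126*v^2 + 5)/(196*u^2 + 36*v^2 + 1)^(3/2).
At (u, v) = (3, -5/2): H = 6877*sqrt(1990)/3960100.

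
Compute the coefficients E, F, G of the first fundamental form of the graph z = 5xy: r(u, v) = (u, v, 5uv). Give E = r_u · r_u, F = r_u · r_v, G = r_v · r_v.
E = 25*v^2 + 1;  F = 25*u*v;  G = 25*u^2 + 1

Compute partials: r_u = (1, 0, 5*v), r_v = (0, 1, 5*u). Then
  E = r_u · r_u = 25*v^2 + 1,
  F = r_u · r_v = 25*u*v,
  G = r_v · r_v = 25*u^2 + 1.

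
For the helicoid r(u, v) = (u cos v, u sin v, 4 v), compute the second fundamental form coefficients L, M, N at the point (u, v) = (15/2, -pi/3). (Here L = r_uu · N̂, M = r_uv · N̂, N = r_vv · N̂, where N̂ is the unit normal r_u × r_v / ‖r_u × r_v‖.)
L = 0;  M = -8/17;  N = 0

Compute the unit normal N̂(u, v) = (4*sin(v)/sqrt(u^2 + 16), -4*cos(v)/sqrt(u^2 + 16), u/sqrt(u^2 + 16)), and the second partials r_uu, r_uv, r_vv. Take dot products:
  L(u, v) = r_uu · N̂ = 0,
  M(u, v) = r_uv · N̂ = -4/sqrt(u^2 + 16),
  N(u, v) = r_vv · N̂ = 0.
Evaluating at (u, v) = (15/2, -pi/3):
  L = 0, M = -8/17, N = 0.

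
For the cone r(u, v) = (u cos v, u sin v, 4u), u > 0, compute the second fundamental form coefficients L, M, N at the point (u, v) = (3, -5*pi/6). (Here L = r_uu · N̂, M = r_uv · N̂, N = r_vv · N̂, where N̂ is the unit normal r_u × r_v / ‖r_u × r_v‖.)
L = 0;  M = 0;  N = 12*sqrt(17)/17

Compute the unit normal N̂(u, v) = (-4*sqrt(17)*u*cos(v)/(17*Abs(u)), -4*sqrt(17)*u*sin(v)/(17*Abs(u)), sqrt(17)*u/(17*Abs(u))), and the second partials r_uu, r_uv, r_vv. Take dot products:
  L(u, v) = r_uu · N̂ = 0,
  M(u, v) = r_uv · N̂ = 0,
  N(u, v) = r_vv · N̂ = 4*sqrt(17)*u^2/(17*Abs(u)).
Evaluating at (u, v) = (3, -5*pi/6):
  L = 0, M = 0, N = 12*sqrt(17)/17.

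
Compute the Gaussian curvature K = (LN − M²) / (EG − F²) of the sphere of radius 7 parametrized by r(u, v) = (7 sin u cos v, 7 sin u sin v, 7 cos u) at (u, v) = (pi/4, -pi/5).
K = 1/49

Coefficients of the first fundamental form: E = 49, F = 0, G = 49*sin(u)^2.
Coefficients of the second fundamental form: L = -7*sin(u)/Abs(sin(u)), M = 0, N = -7*sin(u)^3/Abs(sin(u)).
Assemble K = (LN − M²)/(EG − F²) = 1/49. At (u, v) = (pi/4, -pi/5): K = 1/49.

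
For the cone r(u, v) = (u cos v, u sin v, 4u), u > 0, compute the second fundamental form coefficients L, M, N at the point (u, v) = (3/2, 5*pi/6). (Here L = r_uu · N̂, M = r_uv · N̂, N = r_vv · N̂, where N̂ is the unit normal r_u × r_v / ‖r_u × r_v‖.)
L = 0;  M = 0;  N = 6*sqrt(17)/17

Compute the unit normal N̂(u, v) = (-4*sqrt(17)*u*cos(v)/(17*Abs(u)), -4*sqrt(17)*u*sin(v)/(17*Abs(u)), sqrt(17)*u/(17*Abs(u))), and the second partials r_uu, r_uv, r_vv. Take dot products:
  L(u, v) = r_uu · N̂ = 0,
  M(u, v) = r_uv · N̂ = 0,
  N(u, v) = r_vv · N̂ = 4*sqrt(17)*u^2/(17*Abs(u)).
Evaluating at (u, v) = (3/2, 5*pi/6):
  L = 0, M = 0, N = 6*sqrt(17)/17.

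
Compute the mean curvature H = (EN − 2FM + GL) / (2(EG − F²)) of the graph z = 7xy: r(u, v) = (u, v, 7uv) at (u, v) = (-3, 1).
H = 1029*sqrt(491)/241081

With E = 49*v^2 + 1, F = 49*u*v, G = 49*u^2 + 1, L = 0, M = 7/sqrt(49*u^2 + 49*v^2 + 1), N = 0, assemble
  H = (EN − 2FM + GL) / (2(EG − F²)) = -343*u*v/(49*u^2 + 49*v^2 + 1)^(3/2).
At (u, v) = (-3, 1): H = 1029*sqrt(491)/241081.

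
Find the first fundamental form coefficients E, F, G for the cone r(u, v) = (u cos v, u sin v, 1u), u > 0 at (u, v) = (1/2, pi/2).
E = 2;  F = 0;  G = 1/4

Partials: r_u = (cos(v), sin(v), 1), r_v = (-u*sin(v), u*cos(v), 0). As functions of (u, v):
  E = r_u · r_u = 2,
  F = r_u · r_v = 0,
  G = r_v · r_v = u^2.
Evaluating at (u, v) = (1/2, pi/2): E = 2, F = 0, G = 1/4.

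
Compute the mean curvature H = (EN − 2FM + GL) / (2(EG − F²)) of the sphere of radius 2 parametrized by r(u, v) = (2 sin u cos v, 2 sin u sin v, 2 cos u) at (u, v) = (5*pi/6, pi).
H = -1/2

With E = 4, F = 0, G = 4*sin(u)^2, L = -2*sin(u)/Abs(sin(u)), M = 0, N = -2*sin(u)^3/Abs(sin(u)), assemble
  H = (EN − 2FM + GL) / (2(EG − F²)) = -sin(u)/(2*Abs(sin(u))).
At (u, v) = (5*pi/6, pi): H = -1/2.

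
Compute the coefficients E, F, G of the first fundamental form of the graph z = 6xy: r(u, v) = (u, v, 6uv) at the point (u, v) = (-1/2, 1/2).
E = 10;  F = -9;  G = 10

Partials: r_u = (1, 0, 6*v), r_v = (0, 1, 6*u). As functions of (u, v):
  E = r_u · r_u = 36*v^2 + 1,
  F = r_u · r_v = 36*u*v,
  G = r_v · r_v = 36*u^2 + 1.
Evaluating at (u, v) = (-1/2, 1/2): E = 10, F = -9, G = 10.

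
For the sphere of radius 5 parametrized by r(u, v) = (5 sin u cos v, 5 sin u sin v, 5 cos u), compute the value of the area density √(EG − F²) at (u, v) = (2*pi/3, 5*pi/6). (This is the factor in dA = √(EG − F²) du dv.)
√(EG − F²)|_{(2*pi/3, 5*pi/6)} = 25*sqrt(3)/2

E = 25, F = 0, G = 25*sin(u)^2, so EG − F² = 625*sin(u)^2. Taking the positive square root: √(EG − F²) = 25*Abs(sin(u)). At (u, v) = (2*pi/3, 5*pi/6): 25*sqrt(3)/2.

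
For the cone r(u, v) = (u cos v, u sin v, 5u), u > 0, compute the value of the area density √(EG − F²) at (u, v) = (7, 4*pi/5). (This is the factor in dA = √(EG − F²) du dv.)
√(EG − F²)|_{(7, 4*pi/5)} = 7*sqrt(26)

E = 26, F = 0, G = u^2, so EG − F² = 26*u^2. Taking the positive square root: √(EG − F²) = sqrt(26)*Abs(u). At (u, v) = (7, 4*pi/5): 7*sqrt(26).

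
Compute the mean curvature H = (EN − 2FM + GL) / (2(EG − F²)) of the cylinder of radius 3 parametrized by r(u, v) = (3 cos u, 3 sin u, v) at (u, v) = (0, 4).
H = -1/6

With E = 9, F = 0, G = 1, L = -3, M = 0, N = 0, assemble
  H = (EN − 2FM + GL) / (2(EG − F²)) = -1/6.
At (u, v) = (0, 4): H = -1/6.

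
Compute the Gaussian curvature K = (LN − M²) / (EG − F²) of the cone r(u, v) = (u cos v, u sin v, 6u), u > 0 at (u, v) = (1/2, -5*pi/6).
K = 0

Coefficients of the first fundamental form: E = 37, F = 0, G = u^2.
Coefficients of the second fundamental form: L = 0, M = 0, N = 6*sqrt(37)*u^2/(37*Abs(u)).
Assemble K = (LN − M²)/(EG − F²) = 0. At (u, v) = (1/2, -5*pi/6): K = 0.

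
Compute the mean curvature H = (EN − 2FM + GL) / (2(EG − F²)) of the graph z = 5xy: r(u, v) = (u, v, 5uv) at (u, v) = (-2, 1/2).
H = 1000*sqrt(429)/184041

With E = 25*v^2 + 1, F = 25*u*v, G = 25*u^2 + 1, L = 0, M = 5/sqrt(25*u^2 + 25*v^2 + 1), N = 0, assemble
  H = (EN − 2FM + GL) / (2(EG − F²)) = -125*u*v/(25*u^2 + 25*v^2 + 1)^(3/2).
At (u, v) = (-2, 1/2): H = 1000*sqrt(429)/184041.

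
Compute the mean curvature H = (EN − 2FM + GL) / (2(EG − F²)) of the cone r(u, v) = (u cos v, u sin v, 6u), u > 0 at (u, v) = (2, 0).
H = 3*sqrt(37)/74

With E = 37, F = 0, G = u^2, L = 0, M = 0, N = 6*sqrt(37)*u^2/(37*Abs(u)), assemble
  H = (EN − 2FM + GL) / (2(EG − F²)) = 3*sqrt(37)/(37*Abs(u)).
At (u, v) = (2, 0): H = 3*sqrt(37)/74.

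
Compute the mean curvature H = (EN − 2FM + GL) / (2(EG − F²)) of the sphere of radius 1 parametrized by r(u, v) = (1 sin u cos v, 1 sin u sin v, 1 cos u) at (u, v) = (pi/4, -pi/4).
H = -1

With E = 1, F = 0, G = sin(u)^2, L = -sin(u)/Abs(sin(u)), M = 0, N = -sin(u)^3/Abs(sin(u)), assemble
  H = (EN − 2FM + GL) / (2(EG − F²)) = -sin(u)/Abs(sin(u)).
At (u, v) = (pi/4, -pi/4): H = -1.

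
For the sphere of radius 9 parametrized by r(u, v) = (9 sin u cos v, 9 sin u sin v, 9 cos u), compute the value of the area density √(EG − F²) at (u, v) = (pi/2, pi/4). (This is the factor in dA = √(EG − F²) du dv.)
√(EG − F²)|_{(pi/2, pi/4)} = 81

E = 81, F = 0, G = 81*sin(u)^2, so EG − F² = 6561*sin(u)^2. Taking the positive square root: √(EG − F²) = 81*Abs(sin(u)). At (u, v) = (pi/2, pi/4): 81.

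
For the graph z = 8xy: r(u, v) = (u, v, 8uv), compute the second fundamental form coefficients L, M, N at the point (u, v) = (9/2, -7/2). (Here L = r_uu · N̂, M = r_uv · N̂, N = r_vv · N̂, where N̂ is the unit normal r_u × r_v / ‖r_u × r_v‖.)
L = 0;  M = 8*sqrt(2081)/2081;  N = 0

Compute the unit normal N̂(u, v) = (-8*v/sqrt(64*u^2 + 64*v^2 + 1), -8*u/sqrt(64*u^2 + 64*v^2 + 1), 1/sqrt(64*u^2 + 64*v^2 + 1)), and the second partials r_uu, r_uv, r_vv. Take dot products:
  L(u, v) = r_uu · N̂ = 0,
  M(u, v) = r_uv · N̂ = 8/sqrt(64*u^2 + 64*v^2 + 1),
  N(u, v) = r_vv · N̂ = 0.
Evaluating at (u, v) = (9/2, -7/2):
  L = 0, M = 8*sqrt(2081)/2081, N = 0.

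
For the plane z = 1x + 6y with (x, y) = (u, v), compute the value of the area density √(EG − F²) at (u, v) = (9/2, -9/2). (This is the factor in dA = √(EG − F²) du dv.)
√(EG − F²)|_{(9/2, -9/2)} = sqrt(38)

E = 2, F = 6, G = 37, so EG − F² = 38. Taking the positive square root: √(EG − F²) = sqrt(38). At (u, v) = (9/2, -9/2): sqrt(38).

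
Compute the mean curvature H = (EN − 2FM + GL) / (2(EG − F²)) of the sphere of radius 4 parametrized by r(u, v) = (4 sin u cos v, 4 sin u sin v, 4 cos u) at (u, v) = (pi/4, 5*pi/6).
H = -1/4

With E = 16, F = 0, G = 16*sin(u)^2, L = -4*sin(u)/Abs(sin(u)), M = 0, N = -4*sin(u)^3/Abs(sin(u)), assemble
  H = (EN − 2FM + GL) / (2(EG − F²)) = -sin(u)/(4*Abs(sin(u))).
At (u, v) = (pi/4, 5*pi/6): H = -1/4.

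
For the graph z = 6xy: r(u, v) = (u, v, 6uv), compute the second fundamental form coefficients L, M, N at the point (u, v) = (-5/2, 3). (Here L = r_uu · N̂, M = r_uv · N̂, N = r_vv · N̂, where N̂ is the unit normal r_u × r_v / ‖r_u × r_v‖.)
L = 0;  M = 3*sqrt(22)/55;  N = 0

Compute the unit normal N̂(u, v) = (-6*v/sqrt(36*u^2 + 36*v^2 + 1), -6*u/sqrt(36*u^2 + 36*v^2 + 1), 1/sqrt(36*u^2 + 36*v^2 + 1)), and the second partials r_uu, r_uv, r_vv. Take dot products:
  L(u, v) = r_uu · N̂ = 0,
  M(u, v) = r_uv · N̂ = 6/sqrt(36*u^2 + 36*v^2 + 1),
  N(u, v) = r_vv · N̂ = 0.
Evaluating at (u, v) = (-5/2, 3):
  L = 0, M = 3*sqrt(22)/55, N = 0.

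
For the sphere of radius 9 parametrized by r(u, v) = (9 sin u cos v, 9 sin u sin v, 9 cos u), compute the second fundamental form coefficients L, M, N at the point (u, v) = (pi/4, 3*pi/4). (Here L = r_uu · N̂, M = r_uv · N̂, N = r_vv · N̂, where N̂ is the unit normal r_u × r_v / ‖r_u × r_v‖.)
L = -9;  M = 0;  N = -9/2

Compute the unit normal N̂(u, v) = (sin(u)^2*cos(v)/Abs(sin(u)), sin(u)^2*sin(v)/Abs(sin(u)), sin(2*u)/(2*Abs(sin(u)))), and the second partials r_uu, r_uv, r_vv. Take dot products:
  L(u, v) = r_uu · N̂ = -9*sin(u)/Abs(sin(u)),
  M(u, v) = r_uv · N̂ = 0,
  N(u, v) = r_vv · N̂ = -9*sin(u)^3/Abs(sin(u)).
Evaluating at (u, v) = (pi/4, 3*pi/4):
  L = -9, M = 0, N = -9/2.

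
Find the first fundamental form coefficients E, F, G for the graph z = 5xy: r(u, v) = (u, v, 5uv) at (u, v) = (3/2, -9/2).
E = 2029/4;  F = -675/4;  G = 229/4

Partials: r_u = (1, 0, 5*v), r_v = (0, 1, 5*u). As functions of (u, v):
  E = r_u · r_u = 25*v^2 + 1,
  F = r_u · r_v = 25*u*v,
  G = r_v · r_v = 25*u^2 + 1.
Evaluating at (u, v) = (3/2, -9/2): E = 2029/4, F = -675/4, G = 229/4.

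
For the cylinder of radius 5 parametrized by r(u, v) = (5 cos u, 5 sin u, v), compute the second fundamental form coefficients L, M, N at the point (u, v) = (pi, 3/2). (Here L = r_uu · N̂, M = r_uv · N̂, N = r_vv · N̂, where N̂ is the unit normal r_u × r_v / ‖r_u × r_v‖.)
L = -5;  M = 0;  N = 0

Compute the unit normal N̂(u, v) = (cos(u), sin(u), 0), and the second partials r_uu, r_uv, r_vv. Take dot products:
  L(u, v) = r_uu · N̂ = -5,
  M(u, v) = r_uv · N̂ = 0,
  N(u, v) = r_vv · N̂ = 0.
Evaluating at (u, v) = (pi, 3/2):
  L = -5, M = 0, N = 0.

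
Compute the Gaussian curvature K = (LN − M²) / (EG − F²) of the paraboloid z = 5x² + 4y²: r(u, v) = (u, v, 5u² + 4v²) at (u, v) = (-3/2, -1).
K = 4/4205

Coefficients of the first fundamental form: E = 100*u^2 + 1, F = 80*u*v, G = 64*v^2 + 1.
Coefficients of the second fundamental form: L = 10/sqrt(100*u^2 + 64*v^2 + 1), M = 0, N = 8/sqrt(100*u^2 + 64*v^2 + 1).
Assemble K = (LN − M²)/(EG − F²) = 80/(10000*u^4 + 12800*u^2*v^2 + 200*u^2 + 4096*v^4 + 128*v^2 + 1). At (u, v) = (-3/2, -1): K = 4/4205.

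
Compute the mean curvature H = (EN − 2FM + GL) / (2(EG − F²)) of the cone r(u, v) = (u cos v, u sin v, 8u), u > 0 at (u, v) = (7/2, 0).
H = 8*sqrt(65)/455

With E = 65, F = 0, G = u^2, L = 0, M = 0, N = 8*sqrt(65)*u^2/(65*Abs(u)), assemble
  H = (EN − 2FM + GL) / (2(EG − F²)) = 4*sqrt(65)/(65*Abs(u)).
At (u, v) = (7/2, 0): H = 8*sqrt(65)/455.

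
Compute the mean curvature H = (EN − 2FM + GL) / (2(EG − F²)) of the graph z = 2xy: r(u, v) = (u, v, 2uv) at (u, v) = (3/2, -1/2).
H = 6*sqrt(11)/121

With E = 4*v^2 + 1, F = 4*u*v, G = 4*u^2 + 1, L = 0, M = 2/sqrt(4*u^2 + 4*v^2 + 1), N = 0, assemble
  H = (EN − 2FM + GL) / (2(EG − F²)) = -8*u*v/(4*u^2 + 4*v^2 + 1)^(3/2).
At (u, v) = (3/2, -1/2): H = 6*sqrt(11)/121.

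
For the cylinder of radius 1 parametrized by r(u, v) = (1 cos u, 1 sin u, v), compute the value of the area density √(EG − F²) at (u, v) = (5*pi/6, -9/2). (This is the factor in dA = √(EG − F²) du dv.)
√(EG − F²)|_{(5*pi/6, -9/2)} = 1

E = 1, F = 0, G = 1, so EG − F² = 1. Taking the positive square root: √(EG − F²) = 1. At (u, v) = (5*pi/6, -9/2): 1.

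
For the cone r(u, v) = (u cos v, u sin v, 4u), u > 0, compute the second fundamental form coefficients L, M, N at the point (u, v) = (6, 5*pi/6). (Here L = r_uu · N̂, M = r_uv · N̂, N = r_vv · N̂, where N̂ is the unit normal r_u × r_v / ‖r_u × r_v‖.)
L = 0;  M = 0;  N = 24*sqrt(17)/17

Compute the unit normal N̂(u, v) = (-4*sqrt(17)*u*cos(v)/(17*Abs(u)), -4*sqrt(17)*u*sin(v)/(17*Abs(u)), sqrt(17)*u/(17*Abs(u))), and the second partials r_uu, r_uv, r_vv. Take dot products:
  L(u, v) = r_uu · N̂ = 0,
  M(u, v) = r_uv · N̂ = 0,
  N(u, v) = r_vv · N̂ = 4*sqrt(17)*u^2/(17*Abs(u)).
Evaluating at (u, v) = (6, 5*pi/6):
  L = 0, M = 0, N = 24*sqrt(17)/17.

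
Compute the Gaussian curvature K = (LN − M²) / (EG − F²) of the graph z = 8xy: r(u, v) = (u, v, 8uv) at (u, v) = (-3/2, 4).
K = -64/1366561

Coefficients of the first fundamental form: E = 64*v^2 + 1, F = 64*u*v, G = 64*u^2 + 1.
Coefficients of the second fundamental form: L = 0, M = 8/sqrt(64*u^2 + 64*v^2 + 1), N = 0.
Assemble K = (LN − M²)/(EG − F²) = -64/(4096*u^4 + 8192*u^2*v^2 + 128*u^2 + 4096*v^4 + 128*v^2 + 1). At (u, v) = (-3/2, 4): K = -64/1366561.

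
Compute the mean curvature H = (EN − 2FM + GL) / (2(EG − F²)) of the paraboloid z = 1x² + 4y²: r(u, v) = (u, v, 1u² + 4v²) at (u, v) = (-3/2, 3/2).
H = 185*sqrt(154)/23716

With E = 4*u^2 + 1, F = 16*u*v, G = 64*v^2 + 1, L = 2/sqrt(4*u^2 + 64*v^2 + 1), M = 0, N = 8/sqrt(4*u^2 + 64*v^2 + 1), assemble
  H = (EN − 2FM + GL) / (2(EG − F²)) = (16*u^2 + 64*v^2 + 5)/(4*u^2 + 64*v^2 + 1)^(3/2).
At (u, v) = (-3/2, 3/2): H = 185*sqrt(154)/23716.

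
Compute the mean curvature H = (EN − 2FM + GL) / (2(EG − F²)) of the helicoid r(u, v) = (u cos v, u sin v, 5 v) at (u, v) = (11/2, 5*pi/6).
H = 0

With E = 1, F = 0, G = u^2 + 25, L = 0, M = -5/sqrt(u^2 + 25), N = 0, assemble
  H = (EN − 2FM + GL) / (2(EG − F²)) = 0.
At (u, v) = (11/2, 5*pi/6): H = 0.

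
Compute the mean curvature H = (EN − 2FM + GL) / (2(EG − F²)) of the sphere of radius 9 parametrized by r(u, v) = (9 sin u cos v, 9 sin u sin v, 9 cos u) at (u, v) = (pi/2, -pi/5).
H = -1/9

With E = 81, F = 0, G = 81*sin(u)^2, L = -9*sin(u)/Abs(sin(u)), M = 0, N = -9*sin(u)^3/Abs(sin(u)), assemble
  H = (EN − 2FM + GL) / (2(EG − F²)) = -sin(u)/(9*Abs(sin(u))).
At (u, v) = (pi/2, -pi/5): H = -1/9.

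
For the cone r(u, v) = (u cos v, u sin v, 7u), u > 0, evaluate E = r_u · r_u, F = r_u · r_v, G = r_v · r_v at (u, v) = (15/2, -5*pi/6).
E = 50;  F = 0;  G = 225/4

Partials: r_u = (cos(v), sin(v), 7), r_v = (-u*sin(v), u*cos(v), 0). As functions of (u, v):
  E = r_u · r_u = 50,
  F = r_u · r_v = 0,
  G = r_v · r_v = u^2.
Evaluating at (u, v) = (15/2, -5*pi/6): E = 50, F = 0, G = 225/4.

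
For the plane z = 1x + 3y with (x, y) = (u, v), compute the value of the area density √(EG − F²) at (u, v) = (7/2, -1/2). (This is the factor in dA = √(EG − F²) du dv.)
√(EG − F²)|_{(7/2, -1/2)} = sqrt(11)

E = 2, F = 3, G = 10, so EG − F² = 11. Taking the positive square root: √(EG − F²) = sqrt(11). At (u, v) = (7/2, -1/2): sqrt(11).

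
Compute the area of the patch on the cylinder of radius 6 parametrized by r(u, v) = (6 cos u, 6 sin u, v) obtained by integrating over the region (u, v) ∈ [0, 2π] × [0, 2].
Area = 24*pi

Area = ∫∫ √(EG − F²) du dv with √(EG − F²) = 6. Integrating over [0, 2π] × [0, 2] gives 24*pi.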